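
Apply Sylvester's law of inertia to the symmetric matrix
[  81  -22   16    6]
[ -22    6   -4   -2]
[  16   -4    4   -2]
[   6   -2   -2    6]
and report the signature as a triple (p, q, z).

Answer: (3, 1, 0)

Derivation:
step 0: pivot 81 → sign +
step 1: pivot 2/81 → sign +
step 2: pivot -4 → sign −
step 3: pivot 1 → sign +
signature = (3, 1, 0)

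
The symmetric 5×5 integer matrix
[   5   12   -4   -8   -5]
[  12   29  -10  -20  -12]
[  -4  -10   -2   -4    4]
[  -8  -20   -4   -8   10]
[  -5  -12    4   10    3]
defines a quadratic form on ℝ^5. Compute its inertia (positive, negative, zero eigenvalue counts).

Answer: (3, 2, 0)

Derivation:
step 0: pivot 5 → sign +
step 1: pivot 1/5 → sign +
step 2: pivot -6 → sign −
step 3: pivot -2 → sign −
step 4: pivot 2 → sign +
signature = (3, 2, 0)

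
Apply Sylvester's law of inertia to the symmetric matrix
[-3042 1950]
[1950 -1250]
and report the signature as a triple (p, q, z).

Answer: (0, 1, 1)

Derivation:
step 0: pivot -3042 → sign −
step 1: row/col 1 already zero → sign 0
signature = (0, 1, 1)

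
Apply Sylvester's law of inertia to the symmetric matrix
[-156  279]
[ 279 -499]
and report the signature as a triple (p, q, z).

Answer: (0, 2, 0)

Derivation:
step 0: pivot -156 → sign −
step 1: pivot -1/52 → sign −
signature = (0, 2, 0)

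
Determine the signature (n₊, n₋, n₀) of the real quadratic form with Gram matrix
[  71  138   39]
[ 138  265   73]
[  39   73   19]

Answer: (2, 1, 0)

Derivation:
step 0: pivot 71 → sign +
step 1: pivot -229/71 → sign −
step 2: pivot 3/229 → sign +
signature = (2, 1, 0)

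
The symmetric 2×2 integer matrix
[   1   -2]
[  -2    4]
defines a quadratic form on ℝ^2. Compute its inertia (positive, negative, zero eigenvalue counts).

step 0: pivot 1 → sign +
step 1: row/col 1 already zero → sign 0
signature = (1, 0, 1)

Answer: (1, 0, 1)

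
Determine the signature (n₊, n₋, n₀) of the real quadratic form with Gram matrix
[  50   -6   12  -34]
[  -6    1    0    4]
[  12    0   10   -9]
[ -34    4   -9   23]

step 0: pivot 50 → sign +
step 1: pivot 7/25 → sign +
step 2: pivot -2/7 → sign −
step 3: pivot 1/2 → sign +
signature = (3, 1, 0)

Answer: (3, 1, 0)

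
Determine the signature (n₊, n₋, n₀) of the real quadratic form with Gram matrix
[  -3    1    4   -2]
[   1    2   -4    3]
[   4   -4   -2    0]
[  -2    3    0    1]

step 0: pivot -3 → sign −
step 1: pivot 7/3 → sign +
step 2: pivot 2/7 → sign +
step 3: row/col 3 already zero → sign 0
signature = (2, 1, 1)

Answer: (2, 1, 1)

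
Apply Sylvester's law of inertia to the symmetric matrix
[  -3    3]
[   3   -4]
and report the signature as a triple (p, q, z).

step 0: pivot -3 → sign −
step 1: pivot -1 → sign −
signature = (0, 2, 0)

Answer: (0, 2, 0)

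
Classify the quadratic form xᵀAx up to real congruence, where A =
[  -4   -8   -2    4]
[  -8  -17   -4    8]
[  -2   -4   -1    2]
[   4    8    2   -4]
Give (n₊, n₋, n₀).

Answer: (0, 2, 2)

Derivation:
step 0: pivot -4 → sign −
step 1: pivot -1 → sign −
step 2: row/col 2 already zero → sign 0
step 3: row/col 3 already zero → sign 0
signature = (0, 2, 2)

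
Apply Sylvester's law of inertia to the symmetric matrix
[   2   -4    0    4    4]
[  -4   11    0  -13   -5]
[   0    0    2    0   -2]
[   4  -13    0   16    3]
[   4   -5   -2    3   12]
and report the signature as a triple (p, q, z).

step 0: pivot 2 → sign +
step 1: pivot 3 → sign +
step 2: pivot 2 → sign +
step 3: pivot -1/3 → sign −
step 4: pivot -1 → sign −
signature = (3, 2, 0)

Answer: (3, 2, 0)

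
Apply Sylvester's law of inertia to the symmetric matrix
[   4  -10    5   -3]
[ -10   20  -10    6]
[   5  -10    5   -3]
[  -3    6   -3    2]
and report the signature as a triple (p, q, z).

step 0: pivot 4 → sign +
step 1: pivot -5 → sign −
step 2: pivot 1/5 → sign +
step 3: row/col 3 already zero → sign 0
signature = (2, 1, 1)

Answer: (2, 1, 1)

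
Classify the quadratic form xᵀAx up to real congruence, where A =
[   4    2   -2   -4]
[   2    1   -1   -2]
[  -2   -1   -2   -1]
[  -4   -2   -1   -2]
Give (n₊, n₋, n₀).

step 0: pivot 4 → sign +
step 1: pivot -3 → sign −
step 2: pivot -3 → sign −
step 3: row/col 3 already zero → sign 0
signature = (1, 2, 1)

Answer: (1, 2, 1)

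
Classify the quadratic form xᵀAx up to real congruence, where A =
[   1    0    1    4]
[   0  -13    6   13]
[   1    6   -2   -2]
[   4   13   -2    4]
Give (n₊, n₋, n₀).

step 0: pivot 1 → sign +
step 1: pivot -13 → sign −
step 2: pivot -3/13 → sign −
step 3: pivot 1 → sign +
signature = (2, 2, 0)

Answer: (2, 2, 0)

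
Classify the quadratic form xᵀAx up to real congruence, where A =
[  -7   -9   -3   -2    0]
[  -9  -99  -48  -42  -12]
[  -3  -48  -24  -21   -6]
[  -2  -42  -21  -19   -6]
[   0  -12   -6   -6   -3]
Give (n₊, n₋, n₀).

Answer: (0, 5, 0)

Derivation:
step 0: pivot -7 → sign −
step 1: pivot -612/7 → sign −
step 2: pivot -29/68 → sign −
step 3: pivot -15/29 → sign −
step 4: pivot -3/5 → sign −
signature = (0, 5, 0)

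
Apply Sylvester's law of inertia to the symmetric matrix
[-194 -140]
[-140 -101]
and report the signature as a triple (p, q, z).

step 0: pivot -194 → sign −
step 1: pivot 3/97 → sign +
signature = (1, 1, 0)

Answer: (1, 1, 0)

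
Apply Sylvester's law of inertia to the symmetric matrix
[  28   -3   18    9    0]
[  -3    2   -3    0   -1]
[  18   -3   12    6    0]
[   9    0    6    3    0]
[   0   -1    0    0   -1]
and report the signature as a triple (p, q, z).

Answer: (3, 2, 0)

Derivation:
step 0: pivot 28 → sign +
step 1: pivot 47/28 → sign +
step 2: pivot -12/47 → sign −
step 3: pivot 9/4 → sign +
step 4: pivot -1 → sign −
signature = (3, 2, 0)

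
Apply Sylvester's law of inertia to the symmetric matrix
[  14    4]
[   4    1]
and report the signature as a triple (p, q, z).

Answer: (1, 1, 0)

Derivation:
step 0: pivot 14 → sign +
step 1: pivot -1/7 → sign −
signature = (1, 1, 0)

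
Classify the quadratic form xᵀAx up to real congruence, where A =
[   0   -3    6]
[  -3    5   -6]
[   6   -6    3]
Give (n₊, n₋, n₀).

Answer: (1, 2, 0)

Derivation:
step 0: pivot 5 → sign +
step 1: pivot -9/5 → sign −
step 2: pivot -1 → sign −
signature = (1, 2, 0)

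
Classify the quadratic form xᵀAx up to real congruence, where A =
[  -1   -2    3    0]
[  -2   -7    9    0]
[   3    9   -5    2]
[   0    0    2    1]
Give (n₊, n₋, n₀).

step 0: pivot -1 → sign −
step 1: pivot -3 → sign −
step 2: pivot 7 → sign +
step 3: pivot 3/7 → sign +
signature = (2, 2, 0)

Answer: (2, 2, 0)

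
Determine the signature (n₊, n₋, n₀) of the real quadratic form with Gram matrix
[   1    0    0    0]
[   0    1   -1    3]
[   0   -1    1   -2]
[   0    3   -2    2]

step 0: pivot 1 → sign +
step 1: pivot 1 → sign +
step 2: pivot -7 → sign −
step 3: pivot 1/7 → sign +
signature = (3, 1, 0)

Answer: (3, 1, 0)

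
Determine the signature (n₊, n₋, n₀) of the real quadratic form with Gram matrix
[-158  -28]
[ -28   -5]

step 0: pivot -158 → sign −
step 1: pivot -3/79 → sign −
signature = (0, 2, 0)

Answer: (0, 2, 0)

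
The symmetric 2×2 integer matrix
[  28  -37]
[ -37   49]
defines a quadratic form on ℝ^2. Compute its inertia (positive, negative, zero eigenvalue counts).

Answer: (2, 0, 0)

Derivation:
step 0: pivot 28 → sign +
step 1: pivot 3/28 → sign +
signature = (2, 0, 0)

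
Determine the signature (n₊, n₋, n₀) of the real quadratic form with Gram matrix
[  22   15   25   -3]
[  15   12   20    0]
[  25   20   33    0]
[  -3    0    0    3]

Answer: (3, 1, 0)

Derivation:
step 0: pivot 22 → sign +
step 1: pivot 39/22 → sign +
step 2: pivot -1/3 → sign −
step 3: pivot 3/13 → sign +
signature = (3, 1, 0)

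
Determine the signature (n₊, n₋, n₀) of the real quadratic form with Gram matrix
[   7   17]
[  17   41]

Answer: (1, 1, 0)

Derivation:
step 0: pivot 7 → sign +
step 1: pivot -2/7 → sign −
signature = (1, 1, 0)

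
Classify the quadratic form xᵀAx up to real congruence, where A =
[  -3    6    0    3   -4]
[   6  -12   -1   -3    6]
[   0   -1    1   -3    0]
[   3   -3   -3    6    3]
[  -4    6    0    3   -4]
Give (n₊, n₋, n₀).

Answer: (2, 3, 0)

Derivation:
step 0: pivot -3 → sign −
step 1: pivot 1 → sign +
step 2: pivot -1 → sign −
step 3: pivot 16/3 → sign +
step 4: pivot -3/16 → sign −
signature = (2, 3, 0)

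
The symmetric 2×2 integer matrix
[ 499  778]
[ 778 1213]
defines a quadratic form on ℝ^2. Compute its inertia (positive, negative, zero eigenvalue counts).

Answer: (2, 0, 0)

Derivation:
step 0: pivot 499 → sign +
step 1: pivot 3/499 → sign +
signature = (2, 0, 0)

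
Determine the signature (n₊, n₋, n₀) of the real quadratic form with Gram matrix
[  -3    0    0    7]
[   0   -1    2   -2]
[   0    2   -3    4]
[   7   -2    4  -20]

Answer: (2, 2, 0)

Derivation:
step 0: pivot -3 → sign −
step 1: pivot -1 → sign −
step 2: pivot 1 → sign +
step 3: pivot 1/3 → sign +
signature = (2, 2, 0)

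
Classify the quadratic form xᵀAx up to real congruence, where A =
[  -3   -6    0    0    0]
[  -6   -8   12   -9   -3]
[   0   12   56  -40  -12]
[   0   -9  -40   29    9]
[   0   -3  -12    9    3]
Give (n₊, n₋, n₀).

Answer: (3, 1, 1)

Derivation:
step 0: pivot -3 → sign −
step 1: pivot 4 → sign +
step 2: pivot 20 → sign +
step 3: pivot 3/10 → sign +
step 4: row/col 4 already zero → sign 0
signature = (3, 1, 1)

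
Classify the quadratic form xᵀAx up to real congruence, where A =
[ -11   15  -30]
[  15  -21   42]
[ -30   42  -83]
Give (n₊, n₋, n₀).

Answer: (1, 2, 0)

Derivation:
step 0: pivot -11 → sign −
step 1: pivot -6/11 → sign −
step 2: pivot 1 → sign +
signature = (1, 2, 0)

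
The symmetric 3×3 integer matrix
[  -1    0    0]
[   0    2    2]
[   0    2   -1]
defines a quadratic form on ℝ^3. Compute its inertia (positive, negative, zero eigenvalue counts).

step 0: pivot -1 → sign −
step 1: pivot 2 → sign +
step 2: pivot -3 → sign −
signature = (1, 2, 0)

Answer: (1, 2, 0)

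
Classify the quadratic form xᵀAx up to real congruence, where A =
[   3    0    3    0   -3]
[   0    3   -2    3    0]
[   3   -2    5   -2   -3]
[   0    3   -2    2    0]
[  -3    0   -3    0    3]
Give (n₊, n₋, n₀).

Answer: (3, 1, 1)

Derivation:
step 0: pivot 3 → sign +
step 1: pivot 3 → sign +
step 2: pivot 2/3 → sign +
step 3: pivot -1 → sign −
step 4: row/col 4 already zero → sign 0
signature = (3, 1, 1)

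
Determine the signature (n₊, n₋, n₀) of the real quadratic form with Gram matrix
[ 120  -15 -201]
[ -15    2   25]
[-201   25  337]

step 0: pivot 120 → sign +
step 1: pivot 1/8 → sign +
step 2: pivot 1/5 → sign +
signature = (3, 0, 0)

Answer: (3, 0, 0)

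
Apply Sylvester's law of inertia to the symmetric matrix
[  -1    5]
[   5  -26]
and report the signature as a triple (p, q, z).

Answer: (0, 2, 0)

Derivation:
step 0: pivot -1 → sign −
step 1: pivot -1 → sign −
signature = (0, 2, 0)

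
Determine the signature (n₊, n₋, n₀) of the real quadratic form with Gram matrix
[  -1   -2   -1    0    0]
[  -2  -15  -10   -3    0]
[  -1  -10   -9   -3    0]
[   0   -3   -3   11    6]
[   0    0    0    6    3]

Answer: (2, 3, 0)

Derivation:
step 0: pivot -1 → sign −
step 1: pivot -11 → sign −
step 2: pivot -24/11 → sign −
step 3: pivot 97/8 → sign +
step 4: pivot 3/97 → sign +
signature = (2, 3, 0)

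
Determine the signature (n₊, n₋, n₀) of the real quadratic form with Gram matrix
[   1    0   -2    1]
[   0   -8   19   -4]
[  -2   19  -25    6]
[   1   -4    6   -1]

Answer: (2, 2, 0)

Derivation:
step 0: pivot 1 → sign +
step 1: pivot -8 → sign −
step 2: pivot 129/8 → sign +
step 3: pivot -6/43 → sign −
signature = (2, 2, 0)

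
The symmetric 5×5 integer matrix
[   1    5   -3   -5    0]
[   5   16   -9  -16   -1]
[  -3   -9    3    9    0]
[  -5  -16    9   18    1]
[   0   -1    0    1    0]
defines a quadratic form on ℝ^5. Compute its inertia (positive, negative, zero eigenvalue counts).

step 0: pivot 1 → sign +
step 1: pivot -9 → sign −
step 2: pivot -2 → sign −
step 3: pivot 2 → sign +
step 4: pivot 1/3 → sign +
signature = (3, 2, 0)

Answer: (3, 2, 0)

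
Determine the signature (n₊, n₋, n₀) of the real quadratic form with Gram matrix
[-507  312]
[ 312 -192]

step 0: pivot -507 → sign −
step 1: row/col 1 already zero → sign 0
signature = (0, 1, 1)

Answer: (0, 1, 1)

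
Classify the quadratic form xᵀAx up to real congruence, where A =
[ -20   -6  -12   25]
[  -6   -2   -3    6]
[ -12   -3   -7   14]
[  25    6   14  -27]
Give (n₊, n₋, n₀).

step 0: pivot -20 → sign −
step 1: pivot -1/5 → sign −
step 2: pivot 2 → sign +
step 3: pivot 3/8 → sign +
signature = (2, 2, 0)

Answer: (2, 2, 0)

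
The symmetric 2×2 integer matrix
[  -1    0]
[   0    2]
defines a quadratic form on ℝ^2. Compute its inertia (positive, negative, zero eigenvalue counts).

step 0: pivot -1 → sign −
step 1: pivot 2 → sign +
signature = (1, 1, 0)

Answer: (1, 1, 0)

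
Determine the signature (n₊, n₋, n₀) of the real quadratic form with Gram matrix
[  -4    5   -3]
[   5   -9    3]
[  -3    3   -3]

Answer: (0, 3, 0)

Derivation:
step 0: pivot -4 → sign −
step 1: pivot -11/4 → sign −
step 2: pivot -6/11 → sign −
signature = (0, 3, 0)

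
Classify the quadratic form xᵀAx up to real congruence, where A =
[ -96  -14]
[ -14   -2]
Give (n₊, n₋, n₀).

Answer: (1, 1, 0)

Derivation:
step 0: pivot -96 → sign −
step 1: pivot 1/24 → sign +
signature = (1, 1, 0)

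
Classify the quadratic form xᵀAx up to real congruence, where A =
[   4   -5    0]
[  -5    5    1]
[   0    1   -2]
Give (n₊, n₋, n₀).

step 0: pivot 4 → sign +
step 1: pivot -5/4 → sign −
step 2: pivot -6/5 → sign −
signature = (1, 2, 0)

Answer: (1, 2, 0)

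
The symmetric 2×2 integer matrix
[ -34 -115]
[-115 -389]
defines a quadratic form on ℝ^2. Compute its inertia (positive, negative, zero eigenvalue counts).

step 0: pivot -34 → sign −
step 1: pivot -1/34 → sign −
signature = (0, 2, 0)

Answer: (0, 2, 0)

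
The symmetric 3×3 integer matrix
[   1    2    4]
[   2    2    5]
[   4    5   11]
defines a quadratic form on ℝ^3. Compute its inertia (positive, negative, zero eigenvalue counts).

step 0: pivot 1 → sign +
step 1: pivot -2 → sign −
step 2: pivot -1/2 → sign −
signature = (1, 2, 0)

Answer: (1, 2, 0)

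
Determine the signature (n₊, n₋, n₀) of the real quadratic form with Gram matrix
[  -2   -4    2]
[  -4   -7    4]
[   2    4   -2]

Answer: (1, 1, 1)

Derivation:
step 0: pivot -2 → sign −
step 1: pivot 1 → sign +
step 2: row/col 2 already zero → sign 0
signature = (1, 1, 1)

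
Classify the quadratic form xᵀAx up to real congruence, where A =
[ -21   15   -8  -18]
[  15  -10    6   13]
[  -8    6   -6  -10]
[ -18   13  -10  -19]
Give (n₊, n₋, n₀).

Answer: (1, 3, 0)

Derivation:
step 0: pivot -21 → sign −
step 1: pivot 5/7 → sign +
step 2: pivot -46/15 → sign −
step 3: pivot -6/23 → sign −
signature = (1, 3, 0)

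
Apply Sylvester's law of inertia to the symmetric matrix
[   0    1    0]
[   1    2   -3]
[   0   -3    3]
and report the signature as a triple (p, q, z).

Answer: (2, 1, 0)

Derivation:
step 0: pivot 2 → sign +
step 1: pivot -1/2 → sign −
step 2: pivot 3 → sign +
signature = (2, 1, 0)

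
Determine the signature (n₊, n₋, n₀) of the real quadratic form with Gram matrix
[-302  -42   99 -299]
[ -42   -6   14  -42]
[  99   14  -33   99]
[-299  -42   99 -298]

Answer: (0, 4, 0)

Derivation:
step 0: pivot -302 → sign −
step 1: pivot -24/151 → sign −
step 2: pivot -5/24 → sign −
step 3: pivot -1/5 → sign −
signature = (0, 4, 0)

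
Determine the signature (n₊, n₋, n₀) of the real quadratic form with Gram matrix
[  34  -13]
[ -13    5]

Answer: (2, 0, 0)

Derivation:
step 0: pivot 34 → sign +
step 1: pivot 1/34 → sign +
signature = (2, 0, 0)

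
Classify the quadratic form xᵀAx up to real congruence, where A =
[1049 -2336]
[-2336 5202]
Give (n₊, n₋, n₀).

Answer: (2, 0, 0)

Derivation:
step 0: pivot 1049 → sign +
step 1: pivot 2/1049 → sign +
signature = (2, 0, 0)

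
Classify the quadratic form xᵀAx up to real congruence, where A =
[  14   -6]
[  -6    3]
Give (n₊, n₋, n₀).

step 0: pivot 14 → sign +
step 1: pivot 3/7 → sign +
signature = (2, 0, 0)

Answer: (2, 0, 0)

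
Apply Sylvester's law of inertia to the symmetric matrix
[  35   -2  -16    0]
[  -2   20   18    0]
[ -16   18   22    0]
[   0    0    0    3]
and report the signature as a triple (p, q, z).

Answer: (4, 0, 0)

Derivation:
step 0: pivot 35 → sign +
step 1: pivot 696/35 → sign +
step 2: pivot 1/174 → sign +
step 3: pivot 3 → sign +
signature = (4, 0, 0)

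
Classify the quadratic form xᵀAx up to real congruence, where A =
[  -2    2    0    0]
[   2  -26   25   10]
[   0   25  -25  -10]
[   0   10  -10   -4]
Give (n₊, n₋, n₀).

Answer: (1, 2, 1)

Derivation:
step 0: pivot -2 → sign −
step 1: pivot -24 → sign −
step 2: pivot 25/24 → sign +
step 3: row/col 3 already zero → sign 0
signature = (1, 2, 1)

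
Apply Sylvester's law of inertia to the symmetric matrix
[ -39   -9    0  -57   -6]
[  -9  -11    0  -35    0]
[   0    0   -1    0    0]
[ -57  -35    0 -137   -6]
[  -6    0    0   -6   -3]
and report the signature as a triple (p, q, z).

step 0: pivot -39 → sign −
step 1: pivot -116/13 → sign −
step 2: pivot -1 → sign −
step 3: pivot -6/29 → sign −
step 4: row/col 4 already zero → sign 0
signature = (0, 4, 1)

Answer: (0, 4, 1)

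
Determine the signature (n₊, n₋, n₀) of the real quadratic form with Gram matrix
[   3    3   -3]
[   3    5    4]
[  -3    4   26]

Answer: (2, 1, 0)

Derivation:
step 0: pivot 3 → sign +
step 1: pivot 2 → sign +
step 2: pivot -3/2 → sign −
signature = (2, 1, 0)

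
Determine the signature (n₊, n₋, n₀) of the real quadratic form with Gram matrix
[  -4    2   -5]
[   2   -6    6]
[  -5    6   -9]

step 0: pivot -4 → sign −
step 1: pivot -5 → sign −
step 2: pivot -3/10 → sign −
signature = (0, 3, 0)

Answer: (0, 3, 0)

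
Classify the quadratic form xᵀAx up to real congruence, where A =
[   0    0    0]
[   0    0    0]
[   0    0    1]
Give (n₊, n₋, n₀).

Answer: (1, 0, 2)

Derivation:
step 0: pivot 1 → sign +
step 1: row/col 1 already zero → sign 0
step 2: row/col 2 already zero → sign 0
signature = (1, 0, 2)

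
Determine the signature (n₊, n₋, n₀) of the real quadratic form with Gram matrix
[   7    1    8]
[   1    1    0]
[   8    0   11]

Answer: (3, 0, 0)

Derivation:
step 0: pivot 7 → sign +
step 1: pivot 6/7 → sign +
step 2: pivot 1/3 → sign +
signature = (3, 0, 0)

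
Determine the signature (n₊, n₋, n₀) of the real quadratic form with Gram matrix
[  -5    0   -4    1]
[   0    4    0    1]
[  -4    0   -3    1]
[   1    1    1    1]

step 0: pivot -5 → sign −
step 1: pivot 4 → sign +
step 2: pivot 1/5 → sign +
step 3: pivot 3/4 → sign +
signature = (3, 1, 0)

Answer: (3, 1, 0)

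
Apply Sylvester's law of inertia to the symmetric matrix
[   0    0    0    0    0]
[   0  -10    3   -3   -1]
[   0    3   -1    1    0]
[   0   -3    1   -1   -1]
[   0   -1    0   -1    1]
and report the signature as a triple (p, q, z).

step 0: pivot -10 → sign −
step 1: pivot -1/10 → sign −
step 2: pivot 2 → sign +
step 3: pivot -1/2 → sign −
step 4: row/col 4 already zero → sign 0
signature = (1, 3, 1)

Answer: (1, 3, 1)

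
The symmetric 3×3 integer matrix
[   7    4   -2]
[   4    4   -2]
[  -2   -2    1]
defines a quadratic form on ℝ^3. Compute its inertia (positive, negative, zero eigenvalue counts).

Answer: (2, 0, 1)

Derivation:
step 0: pivot 7 → sign +
step 1: pivot 12/7 → sign +
step 2: row/col 2 already zero → sign 0
signature = (2, 0, 1)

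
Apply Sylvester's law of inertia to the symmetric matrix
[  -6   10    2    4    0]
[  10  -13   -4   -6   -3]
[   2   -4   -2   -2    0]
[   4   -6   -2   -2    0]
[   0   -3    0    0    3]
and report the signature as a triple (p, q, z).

Answer: (2, 2, 1)

Derivation:
step 0: pivot -6 → sign −
step 1: pivot 11/3 → sign +
step 2: pivot -16/11 → sign −
step 3: pivot 3/4 → sign +
step 4: row/col 4 already zero → sign 0
signature = (2, 2, 1)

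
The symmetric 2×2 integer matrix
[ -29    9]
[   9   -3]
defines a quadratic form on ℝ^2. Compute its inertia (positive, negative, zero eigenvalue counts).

Answer: (0, 2, 0)

Derivation:
step 0: pivot -29 → sign −
step 1: pivot -6/29 → sign −
signature = (0, 2, 0)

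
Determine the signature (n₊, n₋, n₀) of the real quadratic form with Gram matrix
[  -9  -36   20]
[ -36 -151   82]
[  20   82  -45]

Answer: (1, 2, 0)

Derivation:
step 0: pivot -9 → sign −
step 1: pivot -7 → sign −
step 2: pivot 1/63 → sign +
signature = (1, 2, 0)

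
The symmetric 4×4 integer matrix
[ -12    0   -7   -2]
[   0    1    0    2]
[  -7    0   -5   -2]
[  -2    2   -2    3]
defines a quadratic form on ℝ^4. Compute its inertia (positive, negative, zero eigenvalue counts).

Answer: (2, 2, 0)

Derivation:
step 0: pivot -12 → sign −
step 1: pivot 1 → sign +
step 2: pivot -11/12 → sign −
step 3: pivot 1/11 → sign +
signature = (2, 2, 0)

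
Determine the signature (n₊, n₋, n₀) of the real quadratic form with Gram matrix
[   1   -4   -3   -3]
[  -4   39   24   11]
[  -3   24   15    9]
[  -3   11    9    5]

step 0: pivot 1 → sign +
step 1: pivot 23 → sign +
step 2: pivot -6/23 → sign −
step 3: pivot -3 → sign −
signature = (2, 2, 0)

Answer: (2, 2, 0)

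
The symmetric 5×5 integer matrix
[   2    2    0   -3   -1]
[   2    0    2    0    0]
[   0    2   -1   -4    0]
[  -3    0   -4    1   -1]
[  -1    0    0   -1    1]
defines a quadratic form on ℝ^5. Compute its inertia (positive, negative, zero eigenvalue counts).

Answer: (2, 1, 2)

Derivation:
step 0: pivot 2 → sign +
step 1: pivot -2 → sign −
step 2: pivot 1 → sign +
step 3: row/col 3 already zero → sign 0
step 4: row/col 4 already zero → sign 0
signature = (2, 1, 2)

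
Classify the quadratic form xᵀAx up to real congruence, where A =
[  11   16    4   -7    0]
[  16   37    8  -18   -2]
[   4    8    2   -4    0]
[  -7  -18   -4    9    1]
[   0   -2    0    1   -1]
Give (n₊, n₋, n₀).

step 0: pivot 11 → sign +
step 1: pivot 151/11 → sign +
step 2: pivot 30/151 → sign +
step 3: pivot -2/15 → sign −
step 4: pivot -3/2 → sign −
signature = (3, 2, 0)

Answer: (3, 2, 0)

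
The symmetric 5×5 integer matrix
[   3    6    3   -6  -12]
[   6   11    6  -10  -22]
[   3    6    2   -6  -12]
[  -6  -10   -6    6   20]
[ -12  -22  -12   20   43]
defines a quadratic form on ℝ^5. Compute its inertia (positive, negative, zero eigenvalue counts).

step 0: pivot 3 → sign +
step 1: pivot -1 → sign −
step 2: pivot -1 → sign −
step 3: pivot -2 → sign −
step 4: pivot -1 → sign −
signature = (1, 4, 0)

Answer: (1, 4, 0)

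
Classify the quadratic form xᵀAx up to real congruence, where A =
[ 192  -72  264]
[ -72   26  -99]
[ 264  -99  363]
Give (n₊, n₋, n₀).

step 0: pivot 192 → sign +
step 1: pivot -1 → sign −
step 2: row/col 2 already zero → sign 0
signature = (1, 1, 1)

Answer: (1, 1, 1)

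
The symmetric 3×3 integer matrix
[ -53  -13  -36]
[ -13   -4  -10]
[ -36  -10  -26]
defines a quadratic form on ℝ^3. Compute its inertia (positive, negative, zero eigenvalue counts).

Answer: (1, 2, 0)

Derivation:
step 0: pivot -53 → sign −
step 1: pivot -43/53 → sign −
step 2: pivot 6/43 → sign +
signature = (1, 2, 0)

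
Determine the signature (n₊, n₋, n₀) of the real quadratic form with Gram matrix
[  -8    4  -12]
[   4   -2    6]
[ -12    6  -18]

step 0: pivot -8 → sign −
step 1: row/col 1 already zero → sign 0
step 2: row/col 2 already zero → sign 0
signature = (0, 1, 2)

Answer: (0, 1, 2)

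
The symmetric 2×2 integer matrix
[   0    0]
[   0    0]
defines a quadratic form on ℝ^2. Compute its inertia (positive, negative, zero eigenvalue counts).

step 0: row/col 0 already zero → sign 0
step 1: row/col 1 already zero → sign 0
signature = (0, 0, 2)

Answer: (0, 0, 2)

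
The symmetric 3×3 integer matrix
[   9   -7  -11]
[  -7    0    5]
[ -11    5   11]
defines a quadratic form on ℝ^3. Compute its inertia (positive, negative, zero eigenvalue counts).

Answer: (1, 2, 0)

Derivation:
step 0: pivot 9 → sign +
step 1: pivot -49/9 → sign −
step 2: pivot -6/49 → sign −
signature = (1, 2, 0)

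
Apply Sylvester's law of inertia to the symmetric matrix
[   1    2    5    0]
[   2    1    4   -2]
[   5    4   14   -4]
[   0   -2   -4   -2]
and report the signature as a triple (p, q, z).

Answer: (2, 2, 0)

Derivation:
step 0: pivot 1 → sign +
step 1: pivot -3 → sign −
step 2: pivot 1 → sign +
step 3: pivot -2/3 → sign −
signature = (2, 2, 0)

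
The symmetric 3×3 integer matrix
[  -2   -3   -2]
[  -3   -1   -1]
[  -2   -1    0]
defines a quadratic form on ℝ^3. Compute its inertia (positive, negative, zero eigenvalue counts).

Answer: (2, 1, 0)

Derivation:
step 0: pivot -2 → sign −
step 1: pivot 7/2 → sign +
step 2: pivot 6/7 → sign +
signature = (2, 1, 0)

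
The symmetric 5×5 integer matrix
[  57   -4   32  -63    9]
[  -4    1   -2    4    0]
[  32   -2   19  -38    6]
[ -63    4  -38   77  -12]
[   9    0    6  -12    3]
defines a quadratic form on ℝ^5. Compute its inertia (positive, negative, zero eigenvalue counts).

step 0: pivot 57 → sign +
step 1: pivot 41/57 → sign +
step 2: pivot 39/41 → sign +
step 3: pivot 8/13 → sign +
step 4: pivot 3/8 → sign +
signature = (5, 0, 0)

Answer: (5, 0, 0)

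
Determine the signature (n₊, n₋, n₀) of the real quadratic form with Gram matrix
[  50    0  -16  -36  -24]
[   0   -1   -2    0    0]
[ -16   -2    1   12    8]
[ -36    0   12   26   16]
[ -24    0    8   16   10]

Answer: (2, 3, 0)

Derivation:
step 0: pivot 50 → sign +
step 1: pivot -1 → sign −
step 2: pivot -3/25 → sign −
step 3: pivot 2 → sign +
step 4: pivot -2/3 → sign −
signature = (2, 3, 0)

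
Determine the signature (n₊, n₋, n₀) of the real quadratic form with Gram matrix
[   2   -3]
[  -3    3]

step 0: pivot 2 → sign +
step 1: pivot -3/2 → sign −
signature = (1, 1, 0)

Answer: (1, 1, 0)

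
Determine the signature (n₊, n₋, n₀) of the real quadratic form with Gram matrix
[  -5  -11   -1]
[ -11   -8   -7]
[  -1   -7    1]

step 0: pivot -5 → sign −
step 1: pivot 81/5 → sign +
step 2: pivot -2/9 → sign −
signature = (1, 2, 0)

Answer: (1, 2, 0)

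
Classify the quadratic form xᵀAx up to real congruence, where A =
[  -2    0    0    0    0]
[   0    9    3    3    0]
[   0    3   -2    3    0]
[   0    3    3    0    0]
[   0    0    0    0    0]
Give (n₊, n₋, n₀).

Answer: (2, 2, 1)

Derivation:
step 0: pivot -2 → sign −
step 1: pivot 9 → sign +
step 2: pivot -3 → sign −
step 3: pivot 1/3 → sign +
step 4: row/col 4 already zero → sign 0
signature = (2, 2, 1)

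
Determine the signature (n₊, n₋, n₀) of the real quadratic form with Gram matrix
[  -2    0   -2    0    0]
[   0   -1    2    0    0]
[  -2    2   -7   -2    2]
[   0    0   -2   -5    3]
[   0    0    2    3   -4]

Answer: (1, 4, 0)

Derivation:
step 0: pivot -2 → sign −
step 1: pivot -1 → sign −
step 2: pivot -1 → sign −
step 3: pivot -1 → sign −
step 4: pivot 1 → sign +
signature = (1, 4, 0)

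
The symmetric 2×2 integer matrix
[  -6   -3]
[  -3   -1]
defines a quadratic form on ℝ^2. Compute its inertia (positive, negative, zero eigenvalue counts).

step 0: pivot -6 → sign −
step 1: pivot 1/2 → sign +
signature = (1, 1, 0)

Answer: (1, 1, 0)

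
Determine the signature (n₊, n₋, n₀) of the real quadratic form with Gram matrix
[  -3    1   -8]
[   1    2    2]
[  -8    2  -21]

Answer: (2, 1, 0)

Derivation:
step 0: pivot -3 → sign −
step 1: pivot 7/3 → sign +
step 2: pivot 1/7 → sign +
signature = (2, 1, 0)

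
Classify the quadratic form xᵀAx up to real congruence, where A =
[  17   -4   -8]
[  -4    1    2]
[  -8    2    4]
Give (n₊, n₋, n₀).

Answer: (2, 0, 1)

Derivation:
step 0: pivot 17 → sign +
step 1: pivot 1/17 → sign +
step 2: row/col 2 already zero → sign 0
signature = (2, 0, 1)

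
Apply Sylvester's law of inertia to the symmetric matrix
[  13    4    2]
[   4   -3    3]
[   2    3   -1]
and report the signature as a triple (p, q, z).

step 0: pivot 13 → sign +
step 1: pivot -55/13 → sign −
step 2: pivot 2/55 → sign +
signature = (2, 1, 0)

Answer: (2, 1, 0)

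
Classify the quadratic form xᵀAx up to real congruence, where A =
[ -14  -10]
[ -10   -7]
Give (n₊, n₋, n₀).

Answer: (1, 1, 0)

Derivation:
step 0: pivot -14 → sign −
step 1: pivot 1/7 → sign +
signature = (1, 1, 0)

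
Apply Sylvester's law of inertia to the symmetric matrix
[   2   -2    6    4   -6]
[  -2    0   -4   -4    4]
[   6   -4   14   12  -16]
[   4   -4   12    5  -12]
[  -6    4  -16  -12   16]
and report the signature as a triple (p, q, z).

Answer: (1, 3, 1)

Derivation:
step 0: pivot 2 → sign +
step 1: pivot -2 → sign −
step 2: pivot -2 → sign −
step 3: pivot -3 → sign −
step 4: row/col 4 already zero → sign 0
signature = (1, 3, 1)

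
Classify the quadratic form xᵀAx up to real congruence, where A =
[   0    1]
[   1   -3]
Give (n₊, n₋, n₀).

step 0: pivot -3 → sign −
step 1: pivot 1/3 → sign +
signature = (1, 1, 0)

Answer: (1, 1, 0)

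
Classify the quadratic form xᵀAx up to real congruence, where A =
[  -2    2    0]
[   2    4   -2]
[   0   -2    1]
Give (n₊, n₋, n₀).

Answer: (2, 1, 0)

Derivation:
step 0: pivot -2 → sign −
step 1: pivot 6 → sign +
step 2: pivot 1/3 → sign +
signature = (2, 1, 0)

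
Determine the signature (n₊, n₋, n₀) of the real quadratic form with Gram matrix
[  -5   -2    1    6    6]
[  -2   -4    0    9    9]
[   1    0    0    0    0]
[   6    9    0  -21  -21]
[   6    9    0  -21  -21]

Answer: (1, 3, 1)

Derivation:
step 0: pivot -5 → sign −
step 1: pivot -16/5 → sign −
step 2: pivot 1/4 → sign +
step 3: pivot -3/4 → sign −
step 4: row/col 4 already zero → sign 0
signature = (1, 3, 1)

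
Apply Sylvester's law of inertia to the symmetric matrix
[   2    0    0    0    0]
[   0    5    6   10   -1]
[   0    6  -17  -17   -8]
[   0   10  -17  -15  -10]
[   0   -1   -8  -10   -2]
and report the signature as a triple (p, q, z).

Answer: (2, 3, 0)

Derivation:
step 0: pivot 2 → sign +
step 1: pivot 5 → sign +
step 2: pivot -121/5 → sign −
step 3: pivot -30/121 → sign −
step 4: pivot -1/5 → sign −
signature = (2, 3, 0)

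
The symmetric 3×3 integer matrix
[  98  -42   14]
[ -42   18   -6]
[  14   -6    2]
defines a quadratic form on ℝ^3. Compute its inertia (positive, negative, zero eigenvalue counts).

Answer: (1, 0, 2)

Derivation:
step 0: pivot 98 → sign +
step 1: row/col 1 already zero → sign 0
step 2: row/col 2 already zero → sign 0
signature = (1, 0, 2)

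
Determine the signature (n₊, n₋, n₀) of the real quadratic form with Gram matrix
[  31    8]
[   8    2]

step 0: pivot 31 → sign +
step 1: pivot -2/31 → sign −
signature = (1, 1, 0)

Answer: (1, 1, 0)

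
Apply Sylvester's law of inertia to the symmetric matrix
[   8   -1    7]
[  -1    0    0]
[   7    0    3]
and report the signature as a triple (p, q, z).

Answer: (2, 1, 0)

Derivation:
step 0: pivot 8 → sign +
step 1: pivot -1/8 → sign −
step 2: pivot 3 → sign +
signature = (2, 1, 0)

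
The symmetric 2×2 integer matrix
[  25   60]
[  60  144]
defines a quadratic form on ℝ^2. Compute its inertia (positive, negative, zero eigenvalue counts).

Answer: (1, 0, 1)

Derivation:
step 0: pivot 25 → sign +
step 1: row/col 1 already zero → sign 0
signature = (1, 0, 1)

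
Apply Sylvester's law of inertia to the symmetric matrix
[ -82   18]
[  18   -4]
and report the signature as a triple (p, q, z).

step 0: pivot -82 → sign −
step 1: pivot -2/41 → sign −
signature = (0, 2, 0)

Answer: (0, 2, 0)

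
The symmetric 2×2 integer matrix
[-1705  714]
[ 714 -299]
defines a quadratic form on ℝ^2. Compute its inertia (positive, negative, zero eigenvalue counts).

step 0: pivot -1705 → sign −
step 1: pivot 1/1705 → sign +
signature = (1, 1, 0)

Answer: (1, 1, 0)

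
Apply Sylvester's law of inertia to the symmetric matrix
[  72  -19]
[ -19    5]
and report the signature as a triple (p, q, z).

Answer: (1, 1, 0)

Derivation:
step 0: pivot 72 → sign +
step 1: pivot -1/72 → sign −
signature = (1, 1, 0)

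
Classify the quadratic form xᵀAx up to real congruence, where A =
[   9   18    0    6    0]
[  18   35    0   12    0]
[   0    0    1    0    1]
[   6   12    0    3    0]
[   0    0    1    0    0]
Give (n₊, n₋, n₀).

Answer: (2, 3, 0)

Derivation:
step 0: pivot 9 → sign +
step 1: pivot -1 → sign −
step 2: pivot 1 → sign +
step 3: pivot -1 → sign −
step 4: pivot -1 → sign −
signature = (2, 3, 0)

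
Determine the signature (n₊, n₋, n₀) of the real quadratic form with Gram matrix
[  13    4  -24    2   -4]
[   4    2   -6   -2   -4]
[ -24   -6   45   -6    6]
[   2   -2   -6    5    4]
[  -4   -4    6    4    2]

Answer: (2, 3, 0)

Derivation:
step 0: pivot 13 → sign +
step 1: pivot 10/13 → sign +
step 2: pivot -9/5 → sign −
step 3: pivot -1 → sign −
step 4: pivot -2 → sign −
signature = (2, 3, 0)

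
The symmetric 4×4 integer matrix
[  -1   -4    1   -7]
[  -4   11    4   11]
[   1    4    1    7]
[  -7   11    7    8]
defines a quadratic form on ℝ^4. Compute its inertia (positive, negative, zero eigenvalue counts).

Answer: (3, 1, 0)

Derivation:
step 0: pivot -1 → sign −
step 1: pivot 27 → sign +
step 2: pivot 2 → sign +
step 3: pivot 2/3 → sign +
signature = (3, 1, 0)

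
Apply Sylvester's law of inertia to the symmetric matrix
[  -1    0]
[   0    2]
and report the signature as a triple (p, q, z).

step 0: pivot -1 → sign −
step 1: pivot 2 → sign +
signature = (1, 1, 0)

Answer: (1, 1, 0)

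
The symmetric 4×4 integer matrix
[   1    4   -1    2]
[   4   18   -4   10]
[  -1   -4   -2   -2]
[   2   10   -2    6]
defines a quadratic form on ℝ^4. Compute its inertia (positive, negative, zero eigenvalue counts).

Answer: (2, 1, 1)

Derivation:
step 0: pivot 1 → sign +
step 1: pivot 2 → sign +
step 2: pivot -3 → sign −
step 3: row/col 3 already zero → sign 0
signature = (2, 1, 1)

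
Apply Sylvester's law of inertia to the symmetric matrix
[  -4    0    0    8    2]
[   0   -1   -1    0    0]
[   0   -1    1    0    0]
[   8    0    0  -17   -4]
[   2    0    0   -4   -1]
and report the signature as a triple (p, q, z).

Answer: (1, 3, 1)

Derivation:
step 0: pivot -4 → sign −
step 1: pivot -1 → sign −
step 2: pivot 2 → sign +
step 3: pivot -1 → sign −
step 4: row/col 4 already zero → sign 0
signature = (1, 3, 1)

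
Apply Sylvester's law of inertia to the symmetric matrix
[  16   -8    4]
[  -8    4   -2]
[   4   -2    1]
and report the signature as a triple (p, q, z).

Answer: (1, 0, 2)

Derivation:
step 0: pivot 16 → sign +
step 1: row/col 1 already zero → sign 0
step 2: row/col 2 already zero → sign 0
signature = (1, 0, 2)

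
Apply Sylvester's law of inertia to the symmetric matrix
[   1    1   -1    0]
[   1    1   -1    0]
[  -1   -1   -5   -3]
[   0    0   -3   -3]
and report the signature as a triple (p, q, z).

Answer: (1, 2, 1)

Derivation:
step 0: pivot 1 → sign +
step 1: pivot -6 → sign −
step 2: pivot -3/2 → sign −
step 3: row/col 3 already zero → sign 0
signature = (1, 2, 1)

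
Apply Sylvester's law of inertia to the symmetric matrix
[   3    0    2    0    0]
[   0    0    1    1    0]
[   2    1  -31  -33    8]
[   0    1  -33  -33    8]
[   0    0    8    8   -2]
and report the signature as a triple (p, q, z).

Answer: (3, 2, 0)

Derivation:
step 0: pivot 3 → sign +
step 1: pivot -97/3 → sign −
step 2: pivot 3/97 → sign +
step 3: pivot 2/3 → sign +
step 4: pivot -2 → sign −
signature = (3, 2, 0)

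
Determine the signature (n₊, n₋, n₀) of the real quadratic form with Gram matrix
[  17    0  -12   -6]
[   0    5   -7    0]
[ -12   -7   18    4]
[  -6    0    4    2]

Answer: (3, 1, 0)

Derivation:
step 0: pivot 17 → sign +
step 1: pivot 5 → sign +
step 2: pivot -23/85 → sign −
step 3: pivot 2/23 → sign +
signature = (3, 1, 0)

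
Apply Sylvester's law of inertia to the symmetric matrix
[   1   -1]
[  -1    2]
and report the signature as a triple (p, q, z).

Answer: (2, 0, 0)

Derivation:
step 0: pivot 1 → sign +
step 1: pivot 1 → sign +
signature = (2, 0, 0)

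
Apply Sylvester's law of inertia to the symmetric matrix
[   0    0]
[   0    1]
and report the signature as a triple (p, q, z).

step 0: pivot 1 → sign +
step 1: row/col 1 already zero → sign 0
signature = (1, 0, 1)

Answer: (1, 0, 1)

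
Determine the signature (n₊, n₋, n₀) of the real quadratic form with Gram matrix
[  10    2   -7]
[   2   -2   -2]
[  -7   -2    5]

step 0: pivot 10 → sign +
step 1: pivot -12/5 → sign −
step 2: pivot 1/4 → sign +
signature = (2, 1, 0)

Answer: (2, 1, 0)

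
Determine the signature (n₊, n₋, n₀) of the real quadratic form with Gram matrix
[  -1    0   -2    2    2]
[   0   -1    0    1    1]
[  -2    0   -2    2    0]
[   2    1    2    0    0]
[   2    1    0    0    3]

Answer: (2, 3, 0)

Derivation:
step 0: pivot -1 → sign −
step 1: pivot -1 → sign −
step 2: pivot 2 → sign +
step 3: pivot 3 → sign +
step 4: pivot -1/3 → sign −
signature = (2, 3, 0)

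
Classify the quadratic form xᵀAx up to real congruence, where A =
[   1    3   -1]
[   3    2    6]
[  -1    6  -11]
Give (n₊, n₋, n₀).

step 0: pivot 1 → sign +
step 1: pivot -7 → sign −
step 2: pivot -3/7 → sign −
signature = (1, 2, 0)

Answer: (1, 2, 0)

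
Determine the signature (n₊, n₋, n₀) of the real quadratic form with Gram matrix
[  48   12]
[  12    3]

Answer: (1, 0, 1)

Derivation:
step 0: pivot 48 → sign +
step 1: row/col 1 already zero → sign 0
signature = (1, 0, 1)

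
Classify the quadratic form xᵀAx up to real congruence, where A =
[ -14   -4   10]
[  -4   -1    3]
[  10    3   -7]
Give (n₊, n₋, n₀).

Answer: (1, 1, 1)

Derivation:
step 0: pivot -14 → sign −
step 1: pivot 1/7 → sign +
step 2: row/col 2 already zero → sign 0
signature = (1, 1, 1)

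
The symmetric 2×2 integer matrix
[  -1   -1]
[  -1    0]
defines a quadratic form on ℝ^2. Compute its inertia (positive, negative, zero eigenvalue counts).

Answer: (1, 1, 0)

Derivation:
step 0: pivot -1 → sign −
step 1: pivot 1 → sign +
signature = (1, 1, 0)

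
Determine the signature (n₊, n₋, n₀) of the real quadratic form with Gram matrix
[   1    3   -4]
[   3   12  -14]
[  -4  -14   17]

step 0: pivot 1 → sign +
step 1: pivot 3 → sign +
step 2: pivot -1/3 → sign −
signature = (2, 1, 0)

Answer: (2, 1, 0)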